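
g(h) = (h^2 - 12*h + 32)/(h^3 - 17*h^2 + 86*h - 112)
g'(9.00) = -0.16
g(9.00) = 0.36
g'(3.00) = -0.44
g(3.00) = 0.25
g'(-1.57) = -0.04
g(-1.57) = -0.18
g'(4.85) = -0.18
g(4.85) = -0.14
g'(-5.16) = -0.01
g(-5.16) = -0.11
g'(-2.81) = -0.02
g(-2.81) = -0.14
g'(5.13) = -0.21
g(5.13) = -0.19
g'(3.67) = -0.20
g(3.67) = 0.06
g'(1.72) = -5.12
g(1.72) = -1.54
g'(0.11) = -0.12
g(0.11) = -0.30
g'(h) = (2*h - 12)/(h^3 - 17*h^2 + 86*h - 112) + (-3*h^2 + 34*h - 86)*(h^2 - 12*h + 32)/(h^3 - 17*h^2 + 86*h - 112)^2 = (-h^2 + 8*h - 22)/(h^4 - 18*h^3 + 109*h^2 - 252*h + 196)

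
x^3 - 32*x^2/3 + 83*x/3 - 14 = (x - 7)*(x - 3)*(x - 2/3)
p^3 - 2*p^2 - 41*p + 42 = (p - 7)*(p - 1)*(p + 6)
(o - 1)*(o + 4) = o^2 + 3*o - 4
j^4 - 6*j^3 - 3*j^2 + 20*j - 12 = (j - 6)*(j - 1)^2*(j + 2)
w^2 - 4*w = w*(w - 4)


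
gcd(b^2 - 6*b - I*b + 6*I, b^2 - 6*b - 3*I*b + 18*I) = b - 6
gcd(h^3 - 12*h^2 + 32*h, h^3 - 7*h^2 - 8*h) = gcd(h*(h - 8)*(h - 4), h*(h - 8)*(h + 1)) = h^2 - 8*h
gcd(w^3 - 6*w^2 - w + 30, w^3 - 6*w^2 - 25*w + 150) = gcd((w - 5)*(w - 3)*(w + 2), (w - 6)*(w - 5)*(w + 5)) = w - 5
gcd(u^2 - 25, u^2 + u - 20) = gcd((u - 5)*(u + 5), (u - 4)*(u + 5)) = u + 5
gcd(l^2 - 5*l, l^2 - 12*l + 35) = l - 5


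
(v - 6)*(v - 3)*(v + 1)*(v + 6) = v^4 - 2*v^3 - 39*v^2 + 72*v + 108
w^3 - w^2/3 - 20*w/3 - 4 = (w - 3)*(w + 2/3)*(w + 2)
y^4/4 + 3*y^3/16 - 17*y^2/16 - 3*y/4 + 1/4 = (y/4 + 1/4)*(y - 2)*(y - 1/4)*(y + 2)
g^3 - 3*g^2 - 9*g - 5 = (g - 5)*(g + 1)^2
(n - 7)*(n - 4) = n^2 - 11*n + 28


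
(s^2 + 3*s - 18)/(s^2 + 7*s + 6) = (s - 3)/(s + 1)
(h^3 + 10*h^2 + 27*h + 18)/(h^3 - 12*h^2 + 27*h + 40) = (h^2 + 9*h + 18)/(h^2 - 13*h + 40)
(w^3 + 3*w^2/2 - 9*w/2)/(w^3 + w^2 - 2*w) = (w^2 + 3*w/2 - 9/2)/(w^2 + w - 2)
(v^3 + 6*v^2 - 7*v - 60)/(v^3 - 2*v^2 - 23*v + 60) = (v + 4)/(v - 4)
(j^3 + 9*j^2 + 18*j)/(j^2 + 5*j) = (j^2 + 9*j + 18)/(j + 5)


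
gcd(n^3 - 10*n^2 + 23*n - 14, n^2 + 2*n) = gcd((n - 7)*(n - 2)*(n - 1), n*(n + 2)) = 1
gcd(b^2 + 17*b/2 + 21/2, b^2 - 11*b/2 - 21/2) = b + 3/2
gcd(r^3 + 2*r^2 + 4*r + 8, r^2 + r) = 1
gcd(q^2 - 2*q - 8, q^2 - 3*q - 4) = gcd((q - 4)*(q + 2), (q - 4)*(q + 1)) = q - 4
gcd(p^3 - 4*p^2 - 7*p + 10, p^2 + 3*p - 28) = 1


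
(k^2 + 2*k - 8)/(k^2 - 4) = (k + 4)/(k + 2)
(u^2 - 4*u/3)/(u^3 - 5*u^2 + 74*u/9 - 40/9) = 3*u/(3*u^2 - 11*u + 10)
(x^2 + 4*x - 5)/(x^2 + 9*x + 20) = (x - 1)/(x + 4)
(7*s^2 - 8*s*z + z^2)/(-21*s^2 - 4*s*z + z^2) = (-s + z)/(3*s + z)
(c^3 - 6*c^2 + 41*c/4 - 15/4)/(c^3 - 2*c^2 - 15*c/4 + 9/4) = (2*c - 5)/(2*c + 3)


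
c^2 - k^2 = (c - k)*(c + k)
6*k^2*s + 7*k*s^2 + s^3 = s*(k + s)*(6*k + s)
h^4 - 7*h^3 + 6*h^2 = h^2*(h - 6)*(h - 1)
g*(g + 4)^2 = g^3 + 8*g^2 + 16*g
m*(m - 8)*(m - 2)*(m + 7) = m^4 - 3*m^3 - 54*m^2 + 112*m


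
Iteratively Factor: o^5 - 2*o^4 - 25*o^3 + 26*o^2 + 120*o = (o)*(o^4 - 2*o^3 - 25*o^2 + 26*o + 120) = o*(o - 5)*(o^3 + 3*o^2 - 10*o - 24) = o*(o - 5)*(o - 3)*(o^2 + 6*o + 8) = o*(o - 5)*(o - 3)*(o + 4)*(o + 2)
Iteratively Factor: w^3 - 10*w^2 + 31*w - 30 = (w - 2)*(w^2 - 8*w + 15) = (w - 5)*(w - 2)*(w - 3)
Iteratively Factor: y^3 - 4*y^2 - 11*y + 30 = (y - 5)*(y^2 + y - 6) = (y - 5)*(y - 2)*(y + 3)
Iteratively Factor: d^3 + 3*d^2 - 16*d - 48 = (d + 4)*(d^2 - d - 12) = (d + 3)*(d + 4)*(d - 4)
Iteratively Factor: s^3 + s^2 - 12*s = (s + 4)*(s^2 - 3*s) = s*(s + 4)*(s - 3)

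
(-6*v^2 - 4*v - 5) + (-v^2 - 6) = -7*v^2 - 4*v - 11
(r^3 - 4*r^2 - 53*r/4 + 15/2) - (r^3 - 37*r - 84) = -4*r^2 + 95*r/4 + 183/2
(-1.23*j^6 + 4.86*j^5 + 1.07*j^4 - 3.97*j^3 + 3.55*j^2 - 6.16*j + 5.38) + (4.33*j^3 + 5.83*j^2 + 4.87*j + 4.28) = -1.23*j^6 + 4.86*j^5 + 1.07*j^4 + 0.36*j^3 + 9.38*j^2 - 1.29*j + 9.66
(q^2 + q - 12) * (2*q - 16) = 2*q^3 - 14*q^2 - 40*q + 192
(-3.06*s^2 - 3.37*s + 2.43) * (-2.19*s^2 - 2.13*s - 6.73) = 6.7014*s^4 + 13.8981*s^3 + 22.4502*s^2 + 17.5042*s - 16.3539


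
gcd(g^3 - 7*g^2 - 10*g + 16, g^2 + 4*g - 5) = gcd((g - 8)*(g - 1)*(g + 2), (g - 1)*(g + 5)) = g - 1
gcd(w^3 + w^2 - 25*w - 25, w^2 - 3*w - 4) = w + 1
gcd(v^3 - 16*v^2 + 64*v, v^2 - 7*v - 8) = v - 8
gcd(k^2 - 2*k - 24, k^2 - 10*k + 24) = k - 6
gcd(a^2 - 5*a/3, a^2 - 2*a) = a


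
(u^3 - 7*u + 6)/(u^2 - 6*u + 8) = (u^2 + 2*u - 3)/(u - 4)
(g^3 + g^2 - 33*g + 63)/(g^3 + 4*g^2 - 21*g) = (g - 3)/g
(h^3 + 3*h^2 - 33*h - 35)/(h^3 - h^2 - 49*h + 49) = (h^2 - 4*h - 5)/(h^2 - 8*h + 7)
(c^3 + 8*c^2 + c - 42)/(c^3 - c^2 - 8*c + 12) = (c + 7)/(c - 2)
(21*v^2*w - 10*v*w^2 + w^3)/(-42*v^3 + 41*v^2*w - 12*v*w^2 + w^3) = -w/(2*v - w)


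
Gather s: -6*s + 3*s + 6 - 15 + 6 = -3*s - 3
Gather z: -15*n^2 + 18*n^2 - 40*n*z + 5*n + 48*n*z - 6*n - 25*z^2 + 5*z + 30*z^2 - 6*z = 3*n^2 - n + 5*z^2 + z*(8*n - 1)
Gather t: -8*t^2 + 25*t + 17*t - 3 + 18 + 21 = -8*t^2 + 42*t + 36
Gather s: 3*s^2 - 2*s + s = 3*s^2 - s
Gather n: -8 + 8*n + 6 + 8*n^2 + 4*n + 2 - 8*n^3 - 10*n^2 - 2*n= -8*n^3 - 2*n^2 + 10*n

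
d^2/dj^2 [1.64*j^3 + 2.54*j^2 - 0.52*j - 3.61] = 9.84*j + 5.08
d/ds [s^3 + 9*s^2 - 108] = 3*s*(s + 6)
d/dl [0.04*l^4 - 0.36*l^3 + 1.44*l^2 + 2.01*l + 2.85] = 0.16*l^3 - 1.08*l^2 + 2.88*l + 2.01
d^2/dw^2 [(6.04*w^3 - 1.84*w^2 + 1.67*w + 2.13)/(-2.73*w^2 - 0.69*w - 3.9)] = (2.1316282072803e-14*w^4 + 91.03977*w^3 - 310.312782*w^2 - 468.601146*w + 108.288774)/(20.346417*w^6 + 15.427503*w^5 + 91.098189*w^4 + 44.407089*w^3 + 130.14027*w^2 + 31.4847*w + 59.319)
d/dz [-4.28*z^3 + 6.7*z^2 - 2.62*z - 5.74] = -12.84*z^2 + 13.4*z - 2.62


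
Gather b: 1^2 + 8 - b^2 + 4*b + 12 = -b^2 + 4*b + 21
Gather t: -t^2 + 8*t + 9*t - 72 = -t^2 + 17*t - 72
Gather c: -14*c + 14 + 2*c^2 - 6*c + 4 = 2*c^2 - 20*c + 18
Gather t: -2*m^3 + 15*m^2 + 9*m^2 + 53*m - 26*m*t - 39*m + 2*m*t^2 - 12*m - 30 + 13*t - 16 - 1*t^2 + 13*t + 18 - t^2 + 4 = -2*m^3 + 24*m^2 + 2*m + t^2*(2*m - 2) + t*(26 - 26*m) - 24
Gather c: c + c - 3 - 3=2*c - 6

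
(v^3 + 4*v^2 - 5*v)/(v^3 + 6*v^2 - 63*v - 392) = v*(v^2 + 4*v - 5)/(v^3 + 6*v^2 - 63*v - 392)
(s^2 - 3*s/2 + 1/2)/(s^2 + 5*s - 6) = (s - 1/2)/(s + 6)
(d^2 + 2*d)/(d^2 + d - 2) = d/(d - 1)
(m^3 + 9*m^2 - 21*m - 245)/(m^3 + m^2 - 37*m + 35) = (m + 7)/(m - 1)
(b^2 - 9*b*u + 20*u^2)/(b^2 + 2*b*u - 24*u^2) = (b - 5*u)/(b + 6*u)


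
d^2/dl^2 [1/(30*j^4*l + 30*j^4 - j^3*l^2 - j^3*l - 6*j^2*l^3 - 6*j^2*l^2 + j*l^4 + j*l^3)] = 2*((j^2 + 18*j*l + 6*j - 6*l^2 - 3*l)*(30*j^3*l + 30*j^3 - j^2*l^2 - j^2*l - 6*j*l^3 - 6*j*l^2 + l^4 + l^3) + (-30*j^3 + 2*j^2*l + j^2 + 18*j*l^2 + 12*j*l - 4*l^3 - 3*l^2)^2)/(j*(30*j^3*l + 30*j^3 - j^2*l^2 - j^2*l - 6*j*l^3 - 6*j*l^2 + l^4 + l^3)^3)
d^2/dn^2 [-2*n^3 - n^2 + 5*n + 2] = -12*n - 2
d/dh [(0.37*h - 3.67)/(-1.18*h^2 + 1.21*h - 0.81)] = (0.4366*h^2 - 8.6612*h + 4.141)/(1.3924*h^4 - 2.8556*h^3 + 3.3757*h^2 - 1.9602*h + 0.6561)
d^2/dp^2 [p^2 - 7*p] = 2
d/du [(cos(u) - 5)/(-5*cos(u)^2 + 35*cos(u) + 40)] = (sin(u)^2 + 10*cos(u) - 44)*sin(u)/(5*(sin(u)^2 + 7*cos(u) + 7)^2)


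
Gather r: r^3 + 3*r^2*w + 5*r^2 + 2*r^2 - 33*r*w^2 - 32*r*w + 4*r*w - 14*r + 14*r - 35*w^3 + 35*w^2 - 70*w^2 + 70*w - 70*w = r^3 + r^2*(3*w + 7) + r*(-33*w^2 - 28*w) - 35*w^3 - 35*w^2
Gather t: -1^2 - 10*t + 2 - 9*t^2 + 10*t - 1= -9*t^2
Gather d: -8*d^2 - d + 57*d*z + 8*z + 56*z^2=-8*d^2 + d*(57*z - 1) + 56*z^2 + 8*z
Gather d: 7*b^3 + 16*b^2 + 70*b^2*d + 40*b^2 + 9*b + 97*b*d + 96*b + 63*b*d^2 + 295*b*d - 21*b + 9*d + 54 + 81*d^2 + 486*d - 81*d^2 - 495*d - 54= 7*b^3 + 56*b^2 + 63*b*d^2 + 84*b + d*(70*b^2 + 392*b)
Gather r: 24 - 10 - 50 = -36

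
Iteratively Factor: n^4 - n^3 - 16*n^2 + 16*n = (n + 4)*(n^3 - 5*n^2 + 4*n) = n*(n + 4)*(n^2 - 5*n + 4) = n*(n - 4)*(n + 4)*(n - 1)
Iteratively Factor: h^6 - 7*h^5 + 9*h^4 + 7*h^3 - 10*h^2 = (h)*(h^5 - 7*h^4 + 9*h^3 + 7*h^2 - 10*h) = h*(h + 1)*(h^4 - 8*h^3 + 17*h^2 - 10*h) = h*(h - 2)*(h + 1)*(h^3 - 6*h^2 + 5*h) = h^2*(h - 2)*(h + 1)*(h^2 - 6*h + 5) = h^2*(h - 5)*(h - 2)*(h + 1)*(h - 1)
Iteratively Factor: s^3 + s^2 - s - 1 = (s + 1)*(s^2 - 1) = (s - 1)*(s + 1)*(s + 1)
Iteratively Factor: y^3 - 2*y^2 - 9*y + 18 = (y - 3)*(y^2 + y - 6) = (y - 3)*(y - 2)*(y + 3)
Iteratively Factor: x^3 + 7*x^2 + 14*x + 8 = (x + 4)*(x^2 + 3*x + 2) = (x + 1)*(x + 4)*(x + 2)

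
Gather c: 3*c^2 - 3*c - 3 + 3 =3*c^2 - 3*c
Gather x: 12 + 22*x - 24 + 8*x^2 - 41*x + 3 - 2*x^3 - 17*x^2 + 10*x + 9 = -2*x^3 - 9*x^2 - 9*x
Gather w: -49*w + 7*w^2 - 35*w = 7*w^2 - 84*w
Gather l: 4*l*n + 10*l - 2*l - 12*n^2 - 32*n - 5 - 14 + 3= l*(4*n + 8) - 12*n^2 - 32*n - 16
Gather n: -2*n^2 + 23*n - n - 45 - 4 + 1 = -2*n^2 + 22*n - 48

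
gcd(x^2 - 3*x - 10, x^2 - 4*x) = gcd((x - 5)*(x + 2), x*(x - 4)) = 1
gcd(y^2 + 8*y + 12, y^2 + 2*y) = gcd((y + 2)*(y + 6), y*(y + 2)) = y + 2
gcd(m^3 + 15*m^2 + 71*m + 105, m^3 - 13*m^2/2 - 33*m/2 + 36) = m + 3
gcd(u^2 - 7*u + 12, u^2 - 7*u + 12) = u^2 - 7*u + 12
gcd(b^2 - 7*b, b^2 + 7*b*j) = b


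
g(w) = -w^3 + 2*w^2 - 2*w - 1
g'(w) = -3*w^2 + 4*w - 2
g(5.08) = -90.64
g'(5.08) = -59.10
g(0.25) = -1.39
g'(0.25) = -1.19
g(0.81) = -1.84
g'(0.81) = -0.73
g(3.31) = -21.97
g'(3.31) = -21.63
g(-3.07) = 52.92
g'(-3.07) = -42.55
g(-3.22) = 59.56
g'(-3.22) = -45.99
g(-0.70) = 1.72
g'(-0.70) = -6.27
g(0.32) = -1.47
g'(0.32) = -1.03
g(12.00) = -1465.00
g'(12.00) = -386.00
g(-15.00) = 3854.00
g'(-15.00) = -737.00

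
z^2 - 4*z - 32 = (z - 8)*(z + 4)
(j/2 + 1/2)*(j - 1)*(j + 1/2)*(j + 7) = j^4/2 + 15*j^3/4 + 5*j^2/4 - 15*j/4 - 7/4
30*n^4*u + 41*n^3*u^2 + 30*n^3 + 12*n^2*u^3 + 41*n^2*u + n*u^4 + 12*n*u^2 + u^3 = (n + u)*(5*n + u)*(6*n + u)*(n*u + 1)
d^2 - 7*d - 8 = (d - 8)*(d + 1)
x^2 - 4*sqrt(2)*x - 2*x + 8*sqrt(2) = (x - 2)*(x - 4*sqrt(2))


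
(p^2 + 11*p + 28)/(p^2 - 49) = (p + 4)/(p - 7)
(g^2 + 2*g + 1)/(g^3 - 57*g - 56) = (g + 1)/(g^2 - g - 56)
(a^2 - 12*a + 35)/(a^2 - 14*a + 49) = (a - 5)/(a - 7)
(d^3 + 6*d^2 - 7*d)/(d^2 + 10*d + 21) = d*(d - 1)/(d + 3)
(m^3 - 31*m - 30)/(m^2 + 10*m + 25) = (m^2 - 5*m - 6)/(m + 5)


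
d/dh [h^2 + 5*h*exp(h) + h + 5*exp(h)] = 5*h*exp(h) + 2*h + 10*exp(h) + 1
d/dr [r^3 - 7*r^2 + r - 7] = 3*r^2 - 14*r + 1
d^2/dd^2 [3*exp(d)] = 3*exp(d)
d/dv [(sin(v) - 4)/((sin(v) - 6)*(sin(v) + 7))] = (8*sin(v) + cos(v)^2 - 39)*cos(v)/((sin(v) - 6)^2*(sin(v) + 7)^2)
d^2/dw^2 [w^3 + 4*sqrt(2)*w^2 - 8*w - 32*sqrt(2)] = 6*w + 8*sqrt(2)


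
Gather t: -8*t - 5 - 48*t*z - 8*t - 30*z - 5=t*(-48*z - 16) - 30*z - 10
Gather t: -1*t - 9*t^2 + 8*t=-9*t^2 + 7*t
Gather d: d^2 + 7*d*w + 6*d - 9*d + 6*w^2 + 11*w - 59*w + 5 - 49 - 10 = d^2 + d*(7*w - 3) + 6*w^2 - 48*w - 54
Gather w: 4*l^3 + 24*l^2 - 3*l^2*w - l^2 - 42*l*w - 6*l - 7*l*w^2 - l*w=4*l^3 + 23*l^2 - 7*l*w^2 - 6*l + w*(-3*l^2 - 43*l)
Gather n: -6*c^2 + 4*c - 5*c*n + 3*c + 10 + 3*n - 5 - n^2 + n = -6*c^2 + 7*c - n^2 + n*(4 - 5*c) + 5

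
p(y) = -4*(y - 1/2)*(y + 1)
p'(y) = -8*y - 2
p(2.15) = -20.79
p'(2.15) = -19.20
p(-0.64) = 1.64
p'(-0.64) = 3.12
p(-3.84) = -49.30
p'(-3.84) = 28.72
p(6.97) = -206.26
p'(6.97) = -57.76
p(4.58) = -91.07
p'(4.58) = -38.64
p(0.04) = 1.91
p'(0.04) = -2.32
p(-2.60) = -19.84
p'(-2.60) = 18.80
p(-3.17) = -31.86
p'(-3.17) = 23.36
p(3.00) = -40.00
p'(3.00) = -26.00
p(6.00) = -154.00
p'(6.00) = -50.00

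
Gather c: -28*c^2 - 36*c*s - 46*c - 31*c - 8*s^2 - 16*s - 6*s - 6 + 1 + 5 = -28*c^2 + c*(-36*s - 77) - 8*s^2 - 22*s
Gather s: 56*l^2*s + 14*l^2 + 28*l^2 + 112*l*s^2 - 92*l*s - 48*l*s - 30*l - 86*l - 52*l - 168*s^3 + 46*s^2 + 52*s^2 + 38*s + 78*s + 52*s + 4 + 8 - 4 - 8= 42*l^2 - 168*l - 168*s^3 + s^2*(112*l + 98) + s*(56*l^2 - 140*l + 168)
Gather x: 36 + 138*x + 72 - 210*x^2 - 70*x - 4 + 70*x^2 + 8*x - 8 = -140*x^2 + 76*x + 96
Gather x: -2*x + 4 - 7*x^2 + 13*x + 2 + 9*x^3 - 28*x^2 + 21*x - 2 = 9*x^3 - 35*x^2 + 32*x + 4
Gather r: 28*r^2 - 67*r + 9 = 28*r^2 - 67*r + 9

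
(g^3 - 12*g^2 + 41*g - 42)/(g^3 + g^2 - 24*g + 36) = (g - 7)/(g + 6)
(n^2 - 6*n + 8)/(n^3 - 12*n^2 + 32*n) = (n - 2)/(n*(n - 8))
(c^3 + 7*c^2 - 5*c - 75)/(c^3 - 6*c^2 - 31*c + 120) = (c + 5)/(c - 8)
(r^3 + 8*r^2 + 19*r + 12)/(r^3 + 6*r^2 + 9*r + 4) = (r + 3)/(r + 1)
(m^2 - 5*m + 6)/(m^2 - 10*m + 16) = (m - 3)/(m - 8)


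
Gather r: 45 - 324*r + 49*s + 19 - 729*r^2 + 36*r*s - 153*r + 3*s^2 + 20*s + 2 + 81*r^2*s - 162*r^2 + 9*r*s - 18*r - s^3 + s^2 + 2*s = r^2*(81*s - 891) + r*(45*s - 495) - s^3 + 4*s^2 + 71*s + 66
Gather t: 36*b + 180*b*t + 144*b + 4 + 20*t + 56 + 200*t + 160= 180*b + t*(180*b + 220) + 220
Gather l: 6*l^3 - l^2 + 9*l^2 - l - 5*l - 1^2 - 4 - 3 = 6*l^3 + 8*l^2 - 6*l - 8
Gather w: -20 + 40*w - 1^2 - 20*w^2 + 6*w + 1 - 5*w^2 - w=-25*w^2 + 45*w - 20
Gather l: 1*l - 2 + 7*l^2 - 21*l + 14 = 7*l^2 - 20*l + 12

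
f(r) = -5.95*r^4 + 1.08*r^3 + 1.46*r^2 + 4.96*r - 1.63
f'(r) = -23.8*r^3 + 3.24*r^2 + 2.92*r + 4.96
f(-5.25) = -4663.87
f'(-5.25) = 3522.87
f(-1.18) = -18.76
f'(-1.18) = 45.13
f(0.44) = 0.70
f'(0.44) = 4.84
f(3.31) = -644.27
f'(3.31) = -812.98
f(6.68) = -11428.82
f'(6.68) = -6925.21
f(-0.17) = -2.44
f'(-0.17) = 4.67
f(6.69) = -11498.23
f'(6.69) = -6956.65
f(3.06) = -463.51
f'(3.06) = -637.70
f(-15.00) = -304611.28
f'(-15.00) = 81015.16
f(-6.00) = -7923.31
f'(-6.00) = 5244.88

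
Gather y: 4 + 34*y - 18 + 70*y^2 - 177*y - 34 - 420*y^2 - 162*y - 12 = -350*y^2 - 305*y - 60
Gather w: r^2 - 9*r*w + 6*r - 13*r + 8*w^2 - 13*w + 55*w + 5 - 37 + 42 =r^2 - 7*r + 8*w^2 + w*(42 - 9*r) + 10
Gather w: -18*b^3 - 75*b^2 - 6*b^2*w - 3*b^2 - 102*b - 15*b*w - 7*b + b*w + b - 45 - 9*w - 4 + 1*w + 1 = -18*b^3 - 78*b^2 - 108*b + w*(-6*b^2 - 14*b - 8) - 48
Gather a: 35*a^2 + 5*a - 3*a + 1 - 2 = 35*a^2 + 2*a - 1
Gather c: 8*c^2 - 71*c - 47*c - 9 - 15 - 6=8*c^2 - 118*c - 30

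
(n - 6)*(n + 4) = n^2 - 2*n - 24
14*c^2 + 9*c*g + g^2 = (2*c + g)*(7*c + g)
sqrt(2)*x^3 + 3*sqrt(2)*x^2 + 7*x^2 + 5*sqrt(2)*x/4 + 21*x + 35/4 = (x + 5/2)*(x + 7*sqrt(2)/2)*(sqrt(2)*x + sqrt(2)/2)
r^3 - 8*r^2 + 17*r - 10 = (r - 5)*(r - 2)*(r - 1)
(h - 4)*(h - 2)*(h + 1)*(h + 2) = h^4 - 3*h^3 - 8*h^2 + 12*h + 16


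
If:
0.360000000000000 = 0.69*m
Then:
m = 0.52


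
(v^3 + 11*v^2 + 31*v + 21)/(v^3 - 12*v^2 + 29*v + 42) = (v^2 + 10*v + 21)/(v^2 - 13*v + 42)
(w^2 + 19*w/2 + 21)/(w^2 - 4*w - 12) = (w^2 + 19*w/2 + 21)/(w^2 - 4*w - 12)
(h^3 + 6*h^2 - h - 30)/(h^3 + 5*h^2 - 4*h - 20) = (h + 3)/(h + 2)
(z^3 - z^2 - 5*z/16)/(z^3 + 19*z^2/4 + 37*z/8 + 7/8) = z*(4*z - 5)/(2*(2*z^2 + 9*z + 7))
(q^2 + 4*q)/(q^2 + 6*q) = (q + 4)/(q + 6)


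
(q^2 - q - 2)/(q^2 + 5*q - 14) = (q + 1)/(q + 7)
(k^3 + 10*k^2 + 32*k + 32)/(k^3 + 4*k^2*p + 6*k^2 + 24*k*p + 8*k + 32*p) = (k + 4)/(k + 4*p)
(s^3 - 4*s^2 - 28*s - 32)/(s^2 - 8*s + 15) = (s^3 - 4*s^2 - 28*s - 32)/(s^2 - 8*s + 15)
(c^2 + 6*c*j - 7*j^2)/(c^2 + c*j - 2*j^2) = (c + 7*j)/(c + 2*j)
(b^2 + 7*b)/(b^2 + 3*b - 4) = b*(b + 7)/(b^2 + 3*b - 4)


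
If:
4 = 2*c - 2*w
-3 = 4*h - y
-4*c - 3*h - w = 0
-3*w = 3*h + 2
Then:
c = -1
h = 7/3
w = -3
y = 37/3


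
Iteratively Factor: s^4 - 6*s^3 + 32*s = (s - 4)*(s^3 - 2*s^2 - 8*s) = s*(s - 4)*(s^2 - 2*s - 8) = s*(s - 4)*(s + 2)*(s - 4)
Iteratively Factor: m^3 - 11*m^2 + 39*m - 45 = (m - 5)*(m^2 - 6*m + 9) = (m - 5)*(m - 3)*(m - 3)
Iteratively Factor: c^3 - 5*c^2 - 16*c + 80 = (c - 5)*(c^2 - 16) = (c - 5)*(c + 4)*(c - 4)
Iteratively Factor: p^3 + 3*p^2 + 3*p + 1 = (p + 1)*(p^2 + 2*p + 1) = (p + 1)^2*(p + 1)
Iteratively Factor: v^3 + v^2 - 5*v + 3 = (v + 3)*(v^2 - 2*v + 1) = (v - 1)*(v + 3)*(v - 1)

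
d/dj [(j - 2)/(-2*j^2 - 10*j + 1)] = (2*j^2 - 8*j - 19)/(4*j^4 + 40*j^3 + 96*j^2 - 20*j + 1)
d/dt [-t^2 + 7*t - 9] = 7 - 2*t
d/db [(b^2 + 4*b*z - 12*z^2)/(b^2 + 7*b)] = (-4*b^2*z + 7*b^2 + 24*b*z^2 + 84*z^2)/(b^2*(b^2 + 14*b + 49))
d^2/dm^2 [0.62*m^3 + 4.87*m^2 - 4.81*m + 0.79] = 3.72*m + 9.74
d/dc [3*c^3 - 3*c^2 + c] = 9*c^2 - 6*c + 1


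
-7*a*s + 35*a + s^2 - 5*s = (-7*a + s)*(s - 5)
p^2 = p^2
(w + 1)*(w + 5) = w^2 + 6*w + 5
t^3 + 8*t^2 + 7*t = t*(t + 1)*(t + 7)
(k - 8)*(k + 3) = k^2 - 5*k - 24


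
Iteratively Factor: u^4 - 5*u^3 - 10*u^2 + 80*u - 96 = (u - 3)*(u^3 - 2*u^2 - 16*u + 32) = (u - 3)*(u - 2)*(u^2 - 16) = (u - 3)*(u - 2)*(u + 4)*(u - 4)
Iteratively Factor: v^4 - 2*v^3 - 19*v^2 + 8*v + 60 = (v + 2)*(v^3 - 4*v^2 - 11*v + 30) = (v + 2)*(v + 3)*(v^2 - 7*v + 10) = (v - 2)*(v + 2)*(v + 3)*(v - 5)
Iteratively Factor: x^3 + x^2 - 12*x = (x + 4)*(x^2 - 3*x) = (x - 3)*(x + 4)*(x)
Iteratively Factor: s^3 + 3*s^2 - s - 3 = (s + 3)*(s^2 - 1) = (s + 1)*(s + 3)*(s - 1)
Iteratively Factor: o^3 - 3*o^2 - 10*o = (o - 5)*(o^2 + 2*o) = o*(o - 5)*(o + 2)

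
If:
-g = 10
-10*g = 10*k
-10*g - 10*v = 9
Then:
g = -10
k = 10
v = 91/10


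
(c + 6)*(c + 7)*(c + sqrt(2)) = c^3 + sqrt(2)*c^2 + 13*c^2 + 13*sqrt(2)*c + 42*c + 42*sqrt(2)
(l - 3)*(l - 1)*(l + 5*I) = l^3 - 4*l^2 + 5*I*l^2 + 3*l - 20*I*l + 15*I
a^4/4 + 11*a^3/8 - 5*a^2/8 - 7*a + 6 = (a/4 + 1)*(a - 3/2)*(a - 1)*(a + 4)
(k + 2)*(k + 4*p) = k^2 + 4*k*p + 2*k + 8*p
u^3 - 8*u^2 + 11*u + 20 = (u - 5)*(u - 4)*(u + 1)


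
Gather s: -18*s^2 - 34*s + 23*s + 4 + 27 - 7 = -18*s^2 - 11*s + 24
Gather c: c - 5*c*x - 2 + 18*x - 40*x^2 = c*(1 - 5*x) - 40*x^2 + 18*x - 2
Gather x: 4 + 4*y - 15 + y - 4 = 5*y - 15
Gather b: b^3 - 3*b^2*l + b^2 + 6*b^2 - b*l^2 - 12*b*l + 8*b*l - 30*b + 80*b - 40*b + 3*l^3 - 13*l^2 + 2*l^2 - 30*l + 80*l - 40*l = b^3 + b^2*(7 - 3*l) + b*(-l^2 - 4*l + 10) + 3*l^3 - 11*l^2 + 10*l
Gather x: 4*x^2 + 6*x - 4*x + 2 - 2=4*x^2 + 2*x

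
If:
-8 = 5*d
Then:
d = -8/5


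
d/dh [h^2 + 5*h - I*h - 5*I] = 2*h + 5 - I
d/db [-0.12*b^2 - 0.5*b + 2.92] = -0.24*b - 0.5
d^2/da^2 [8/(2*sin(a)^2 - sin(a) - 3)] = 8*(-35*sin(a) + 4*sin(3*a) - 11*cos(2*a) + 25)/((sin(a) + 1)^2*(2*sin(a) - 3)^3)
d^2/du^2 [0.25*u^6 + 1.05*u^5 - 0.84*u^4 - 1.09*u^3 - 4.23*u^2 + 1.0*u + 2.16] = 7.5*u^4 + 21.0*u^3 - 10.08*u^2 - 6.54*u - 8.46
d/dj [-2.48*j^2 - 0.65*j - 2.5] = -4.96*j - 0.65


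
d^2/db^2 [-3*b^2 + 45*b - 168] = -6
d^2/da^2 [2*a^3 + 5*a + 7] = 12*a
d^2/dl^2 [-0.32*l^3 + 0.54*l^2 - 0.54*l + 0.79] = 1.08 - 1.92*l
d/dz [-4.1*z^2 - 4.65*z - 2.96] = -8.2*z - 4.65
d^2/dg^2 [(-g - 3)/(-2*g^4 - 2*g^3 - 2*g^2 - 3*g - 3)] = 4*g*(12*g^6 + 76*g^5 + 102*g^4 + 87*g^3 + 35*g^2 - 27*g - 9)/(8*g^12 + 24*g^11 + 48*g^10 + 92*g^9 + 156*g^8 + 204*g^7 + 242*g^6 + 270*g^5 + 252*g^4 + 189*g^3 + 135*g^2 + 81*g + 27)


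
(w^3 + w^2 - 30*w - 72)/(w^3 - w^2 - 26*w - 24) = (w + 3)/(w + 1)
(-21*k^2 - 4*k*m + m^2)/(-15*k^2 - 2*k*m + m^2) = (7*k - m)/(5*k - m)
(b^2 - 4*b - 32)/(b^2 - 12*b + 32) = (b + 4)/(b - 4)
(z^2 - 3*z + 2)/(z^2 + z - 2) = (z - 2)/(z + 2)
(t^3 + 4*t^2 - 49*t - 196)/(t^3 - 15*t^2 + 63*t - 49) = (t^2 + 11*t + 28)/(t^2 - 8*t + 7)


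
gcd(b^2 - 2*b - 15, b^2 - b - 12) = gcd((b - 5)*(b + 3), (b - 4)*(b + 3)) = b + 3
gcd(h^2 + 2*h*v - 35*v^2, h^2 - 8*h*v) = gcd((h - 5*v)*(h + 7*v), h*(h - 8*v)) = 1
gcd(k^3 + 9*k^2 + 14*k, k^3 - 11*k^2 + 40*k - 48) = 1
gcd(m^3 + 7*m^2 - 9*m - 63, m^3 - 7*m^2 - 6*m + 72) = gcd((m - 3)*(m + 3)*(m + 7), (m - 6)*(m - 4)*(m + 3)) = m + 3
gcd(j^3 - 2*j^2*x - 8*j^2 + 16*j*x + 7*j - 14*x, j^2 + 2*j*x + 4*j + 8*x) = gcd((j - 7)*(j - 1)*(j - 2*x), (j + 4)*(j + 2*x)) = 1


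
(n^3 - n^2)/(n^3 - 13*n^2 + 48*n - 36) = n^2/(n^2 - 12*n + 36)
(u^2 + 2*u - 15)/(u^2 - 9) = (u + 5)/(u + 3)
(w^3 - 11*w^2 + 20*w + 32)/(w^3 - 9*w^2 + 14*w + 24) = (w - 8)/(w - 6)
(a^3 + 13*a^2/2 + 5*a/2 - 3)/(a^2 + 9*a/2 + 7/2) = (2*a^2 + 11*a - 6)/(2*a + 7)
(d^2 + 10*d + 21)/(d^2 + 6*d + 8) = (d^2 + 10*d + 21)/(d^2 + 6*d + 8)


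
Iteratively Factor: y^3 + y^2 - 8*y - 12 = (y + 2)*(y^2 - y - 6) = (y - 3)*(y + 2)*(y + 2)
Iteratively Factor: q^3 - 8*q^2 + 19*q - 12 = (q - 3)*(q^2 - 5*q + 4) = (q - 4)*(q - 3)*(q - 1)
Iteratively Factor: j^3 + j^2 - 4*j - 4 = (j + 2)*(j^2 - j - 2) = (j + 1)*(j + 2)*(j - 2)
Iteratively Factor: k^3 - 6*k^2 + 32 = (k - 4)*(k^2 - 2*k - 8) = (k - 4)*(k + 2)*(k - 4)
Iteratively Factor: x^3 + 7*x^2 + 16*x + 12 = (x + 2)*(x^2 + 5*x + 6) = (x + 2)*(x + 3)*(x + 2)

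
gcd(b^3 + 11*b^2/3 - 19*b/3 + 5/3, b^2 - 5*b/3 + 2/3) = b - 1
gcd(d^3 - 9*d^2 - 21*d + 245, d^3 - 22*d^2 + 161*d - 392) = d^2 - 14*d + 49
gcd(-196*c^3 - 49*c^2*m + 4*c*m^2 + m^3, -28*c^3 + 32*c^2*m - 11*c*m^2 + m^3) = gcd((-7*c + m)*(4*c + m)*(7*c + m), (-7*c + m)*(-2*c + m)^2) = 7*c - m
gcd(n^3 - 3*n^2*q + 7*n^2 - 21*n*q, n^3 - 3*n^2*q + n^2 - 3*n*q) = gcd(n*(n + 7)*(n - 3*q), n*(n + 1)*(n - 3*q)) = -n^2 + 3*n*q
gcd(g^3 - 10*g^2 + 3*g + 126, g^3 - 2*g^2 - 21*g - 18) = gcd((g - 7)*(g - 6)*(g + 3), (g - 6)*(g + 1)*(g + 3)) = g^2 - 3*g - 18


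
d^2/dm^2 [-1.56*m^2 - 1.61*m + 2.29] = -3.12000000000000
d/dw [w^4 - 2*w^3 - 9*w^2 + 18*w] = 4*w^3 - 6*w^2 - 18*w + 18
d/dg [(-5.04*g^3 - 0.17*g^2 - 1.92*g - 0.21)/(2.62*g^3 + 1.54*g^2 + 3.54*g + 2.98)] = (-7.3162*g^4 - 25.6224*g^3 - 41.052*g^2 - 0.366400000000001*g - 4.9782)/(6.8644*g^6 + 8.0696*g^5 + 20.9212*g^4 + 26.5184*g^3 + 21.71*g^2 + 21.0984*g + 8.8804)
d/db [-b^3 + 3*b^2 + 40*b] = -3*b^2 + 6*b + 40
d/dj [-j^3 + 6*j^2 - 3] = 3*j*(4 - j)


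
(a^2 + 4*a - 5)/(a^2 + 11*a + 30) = (a - 1)/(a + 6)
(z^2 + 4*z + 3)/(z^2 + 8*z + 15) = (z + 1)/(z + 5)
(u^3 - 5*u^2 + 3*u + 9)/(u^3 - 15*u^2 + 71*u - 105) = (u^2 - 2*u - 3)/(u^2 - 12*u + 35)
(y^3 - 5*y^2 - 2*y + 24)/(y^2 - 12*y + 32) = (y^2 - y - 6)/(y - 8)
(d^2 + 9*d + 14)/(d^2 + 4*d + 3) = (d^2 + 9*d + 14)/(d^2 + 4*d + 3)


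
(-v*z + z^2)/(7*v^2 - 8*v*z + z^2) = z/(-7*v + z)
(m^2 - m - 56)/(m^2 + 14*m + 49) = (m - 8)/(m + 7)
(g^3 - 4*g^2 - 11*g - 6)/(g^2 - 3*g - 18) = (g^2 + 2*g + 1)/(g + 3)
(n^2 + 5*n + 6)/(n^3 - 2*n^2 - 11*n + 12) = (n + 2)/(n^2 - 5*n + 4)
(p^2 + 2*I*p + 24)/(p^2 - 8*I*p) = (p^2 + 2*I*p + 24)/(p*(p - 8*I))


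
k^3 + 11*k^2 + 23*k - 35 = (k - 1)*(k + 5)*(k + 7)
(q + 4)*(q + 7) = q^2 + 11*q + 28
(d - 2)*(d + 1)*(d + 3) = d^3 + 2*d^2 - 5*d - 6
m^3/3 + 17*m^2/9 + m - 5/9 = (m/3 + 1/3)*(m - 1/3)*(m + 5)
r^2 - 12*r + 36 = (r - 6)^2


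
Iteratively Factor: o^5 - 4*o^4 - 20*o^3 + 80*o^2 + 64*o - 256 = (o - 2)*(o^4 - 2*o^3 - 24*o^2 + 32*o + 128) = (o - 4)*(o - 2)*(o^3 + 2*o^2 - 16*o - 32) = (o - 4)*(o - 2)*(o + 2)*(o^2 - 16) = (o - 4)^2*(o - 2)*(o + 2)*(o + 4)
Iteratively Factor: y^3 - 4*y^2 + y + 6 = (y - 2)*(y^2 - 2*y - 3) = (y - 2)*(y + 1)*(y - 3)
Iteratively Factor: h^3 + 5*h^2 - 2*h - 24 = (h - 2)*(h^2 + 7*h + 12) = (h - 2)*(h + 4)*(h + 3)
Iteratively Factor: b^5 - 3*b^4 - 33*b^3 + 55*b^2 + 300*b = (b + 3)*(b^4 - 6*b^3 - 15*b^2 + 100*b) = (b + 3)*(b + 4)*(b^3 - 10*b^2 + 25*b) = (b - 5)*(b + 3)*(b + 4)*(b^2 - 5*b) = b*(b - 5)*(b + 3)*(b + 4)*(b - 5)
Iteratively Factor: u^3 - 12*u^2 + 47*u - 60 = (u - 3)*(u^2 - 9*u + 20) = (u - 4)*(u - 3)*(u - 5)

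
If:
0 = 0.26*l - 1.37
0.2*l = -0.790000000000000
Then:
No Solution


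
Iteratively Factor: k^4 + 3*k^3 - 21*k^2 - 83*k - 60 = (k + 4)*(k^3 - k^2 - 17*k - 15) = (k + 3)*(k + 4)*(k^2 - 4*k - 5) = (k - 5)*(k + 3)*(k + 4)*(k + 1)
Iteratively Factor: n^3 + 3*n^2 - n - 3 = (n + 3)*(n^2 - 1) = (n - 1)*(n + 3)*(n + 1)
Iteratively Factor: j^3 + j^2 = (j)*(j^2 + j) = j^2*(j + 1)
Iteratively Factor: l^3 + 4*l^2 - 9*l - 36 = (l + 4)*(l^2 - 9) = (l - 3)*(l + 4)*(l + 3)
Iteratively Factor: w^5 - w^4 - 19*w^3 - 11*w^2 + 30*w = (w - 1)*(w^4 - 19*w^2 - 30*w) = (w - 1)*(w + 2)*(w^3 - 2*w^2 - 15*w) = w*(w - 1)*(w + 2)*(w^2 - 2*w - 15) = w*(w - 1)*(w + 2)*(w + 3)*(w - 5)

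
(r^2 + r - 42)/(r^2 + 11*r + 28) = (r - 6)/(r + 4)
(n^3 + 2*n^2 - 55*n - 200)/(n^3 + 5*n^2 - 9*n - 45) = (n^2 - 3*n - 40)/(n^2 - 9)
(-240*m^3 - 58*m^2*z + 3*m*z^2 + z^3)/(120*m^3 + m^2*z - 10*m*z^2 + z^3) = (30*m^2 + 11*m*z + z^2)/(-15*m^2 - 2*m*z + z^2)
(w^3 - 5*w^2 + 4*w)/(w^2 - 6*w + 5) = w*(w - 4)/(w - 5)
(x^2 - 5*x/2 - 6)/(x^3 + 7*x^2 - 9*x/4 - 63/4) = 2*(x - 4)/(2*x^2 + 11*x - 21)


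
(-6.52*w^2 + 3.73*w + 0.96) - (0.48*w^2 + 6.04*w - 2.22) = -7.0*w^2 - 2.31*w + 3.18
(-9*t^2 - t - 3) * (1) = -9*t^2 - t - 3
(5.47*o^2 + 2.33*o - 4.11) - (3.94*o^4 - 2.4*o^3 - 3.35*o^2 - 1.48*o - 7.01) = -3.94*o^4 + 2.4*o^3 + 8.82*o^2 + 3.81*o + 2.9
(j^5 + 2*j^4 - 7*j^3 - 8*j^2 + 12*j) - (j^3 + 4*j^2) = j^5 + 2*j^4 - 8*j^3 - 12*j^2 + 12*j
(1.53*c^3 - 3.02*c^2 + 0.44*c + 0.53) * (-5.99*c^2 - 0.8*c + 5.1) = -9.1647*c^5 + 16.8658*c^4 + 7.5834*c^3 - 18.9287*c^2 + 1.82*c + 2.703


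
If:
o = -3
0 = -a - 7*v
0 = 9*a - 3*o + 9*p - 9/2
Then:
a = -7*v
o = -3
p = 7*v - 1/2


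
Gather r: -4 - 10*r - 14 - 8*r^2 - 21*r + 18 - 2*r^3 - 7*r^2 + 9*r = -2*r^3 - 15*r^2 - 22*r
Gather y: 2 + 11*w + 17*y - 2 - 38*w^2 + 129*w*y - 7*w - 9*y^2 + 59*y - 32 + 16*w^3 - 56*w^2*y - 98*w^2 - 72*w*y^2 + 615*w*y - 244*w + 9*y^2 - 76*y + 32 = 16*w^3 - 136*w^2 - 72*w*y^2 - 240*w + y*(-56*w^2 + 744*w)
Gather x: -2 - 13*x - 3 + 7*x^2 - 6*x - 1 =7*x^2 - 19*x - 6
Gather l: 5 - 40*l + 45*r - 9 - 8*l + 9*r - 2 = -48*l + 54*r - 6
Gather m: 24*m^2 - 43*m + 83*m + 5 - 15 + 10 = 24*m^2 + 40*m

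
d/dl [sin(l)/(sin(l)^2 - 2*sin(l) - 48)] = (cos(l)^2 - 49)*cos(l)/((sin(l) - 8)^2*(sin(l) + 6)^2)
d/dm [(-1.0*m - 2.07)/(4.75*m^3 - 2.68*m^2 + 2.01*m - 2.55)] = (9.5*m^3 + 26.8175*m^2 - 11.0952*m + 6.7107)/(22.5625*m^6 - 25.46*m^5 + 26.2774*m^4 - 34.9986*m^3 + 17.7081*m^2 - 10.251*m + 6.5025)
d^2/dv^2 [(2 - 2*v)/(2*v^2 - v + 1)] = 4*(-(v - 1)*(4*v - 1)^2 + 3*(2*v - 1)*(2*v^2 - v + 1))/(2*v^2 - v + 1)^3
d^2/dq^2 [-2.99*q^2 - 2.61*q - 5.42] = -5.98000000000000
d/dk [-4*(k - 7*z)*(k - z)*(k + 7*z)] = -12*k^2 + 8*k*z + 196*z^2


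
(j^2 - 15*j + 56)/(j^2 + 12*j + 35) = (j^2 - 15*j + 56)/(j^2 + 12*j + 35)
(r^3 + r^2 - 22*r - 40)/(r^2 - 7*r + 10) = (r^2 + 6*r + 8)/(r - 2)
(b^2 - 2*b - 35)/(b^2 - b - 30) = (b - 7)/(b - 6)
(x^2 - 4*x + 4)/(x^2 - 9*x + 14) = (x - 2)/(x - 7)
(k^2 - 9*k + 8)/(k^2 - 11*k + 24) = (k - 1)/(k - 3)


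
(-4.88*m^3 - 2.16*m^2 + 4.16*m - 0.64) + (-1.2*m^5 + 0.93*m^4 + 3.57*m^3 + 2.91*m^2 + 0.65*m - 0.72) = -1.2*m^5 + 0.93*m^4 - 1.31*m^3 + 0.75*m^2 + 4.81*m - 1.36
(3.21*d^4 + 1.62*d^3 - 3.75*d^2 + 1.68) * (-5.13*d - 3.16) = -16.4673*d^5 - 18.4542*d^4 + 14.1183*d^3 + 11.85*d^2 - 8.6184*d - 5.3088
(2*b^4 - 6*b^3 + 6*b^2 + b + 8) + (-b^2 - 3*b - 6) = 2*b^4 - 6*b^3 + 5*b^2 - 2*b + 2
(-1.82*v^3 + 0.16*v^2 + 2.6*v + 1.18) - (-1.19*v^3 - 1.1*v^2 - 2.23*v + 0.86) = -0.63*v^3 + 1.26*v^2 + 4.83*v + 0.32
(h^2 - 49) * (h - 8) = h^3 - 8*h^2 - 49*h + 392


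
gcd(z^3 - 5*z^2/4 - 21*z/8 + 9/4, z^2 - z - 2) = z - 2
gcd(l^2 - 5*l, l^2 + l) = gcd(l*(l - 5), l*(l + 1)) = l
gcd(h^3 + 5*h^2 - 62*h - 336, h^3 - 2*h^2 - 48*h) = h^2 - 2*h - 48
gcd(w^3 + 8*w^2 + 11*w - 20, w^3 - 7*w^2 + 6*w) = w - 1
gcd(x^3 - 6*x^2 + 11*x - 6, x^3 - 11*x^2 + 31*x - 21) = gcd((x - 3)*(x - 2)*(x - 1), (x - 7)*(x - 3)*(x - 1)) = x^2 - 4*x + 3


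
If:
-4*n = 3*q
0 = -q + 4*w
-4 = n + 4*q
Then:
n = 12/13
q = -16/13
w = -4/13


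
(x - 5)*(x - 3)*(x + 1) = x^3 - 7*x^2 + 7*x + 15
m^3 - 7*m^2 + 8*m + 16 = (m - 4)^2*(m + 1)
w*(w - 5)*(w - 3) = w^3 - 8*w^2 + 15*w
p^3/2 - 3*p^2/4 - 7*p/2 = p*(p/2 + 1)*(p - 7/2)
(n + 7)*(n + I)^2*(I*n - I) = I*n^4 - 2*n^3 + 6*I*n^3 - 12*n^2 - 8*I*n^2 + 14*n - 6*I*n + 7*I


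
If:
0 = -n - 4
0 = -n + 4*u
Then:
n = -4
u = -1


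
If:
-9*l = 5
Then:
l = -5/9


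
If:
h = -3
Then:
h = -3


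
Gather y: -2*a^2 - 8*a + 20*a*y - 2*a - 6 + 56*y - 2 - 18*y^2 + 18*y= -2*a^2 - 10*a - 18*y^2 + y*(20*a + 74) - 8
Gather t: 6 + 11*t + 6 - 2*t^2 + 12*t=-2*t^2 + 23*t + 12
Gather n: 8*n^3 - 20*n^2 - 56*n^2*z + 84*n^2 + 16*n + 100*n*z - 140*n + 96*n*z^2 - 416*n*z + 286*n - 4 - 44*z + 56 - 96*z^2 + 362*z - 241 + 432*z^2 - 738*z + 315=8*n^3 + n^2*(64 - 56*z) + n*(96*z^2 - 316*z + 162) + 336*z^2 - 420*z + 126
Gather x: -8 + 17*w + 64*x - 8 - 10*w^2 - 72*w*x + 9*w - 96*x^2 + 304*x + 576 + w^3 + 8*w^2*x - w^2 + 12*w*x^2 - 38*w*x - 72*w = w^3 - 11*w^2 - 46*w + x^2*(12*w - 96) + x*(8*w^2 - 110*w + 368) + 560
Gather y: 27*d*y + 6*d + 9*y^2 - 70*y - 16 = 6*d + 9*y^2 + y*(27*d - 70) - 16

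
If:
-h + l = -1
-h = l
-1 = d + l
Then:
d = -1/2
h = 1/2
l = -1/2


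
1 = 1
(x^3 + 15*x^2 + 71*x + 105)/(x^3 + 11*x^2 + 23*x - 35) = (x + 3)/(x - 1)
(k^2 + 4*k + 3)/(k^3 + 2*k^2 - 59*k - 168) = (k + 1)/(k^2 - k - 56)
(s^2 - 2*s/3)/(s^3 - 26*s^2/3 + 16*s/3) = 1/(s - 8)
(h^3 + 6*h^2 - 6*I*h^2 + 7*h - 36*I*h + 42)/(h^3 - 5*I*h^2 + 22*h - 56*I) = (h^2 + h*(6 + I) + 6*I)/(h^2 + 2*I*h + 8)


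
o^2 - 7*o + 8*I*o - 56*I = (o - 7)*(o + 8*I)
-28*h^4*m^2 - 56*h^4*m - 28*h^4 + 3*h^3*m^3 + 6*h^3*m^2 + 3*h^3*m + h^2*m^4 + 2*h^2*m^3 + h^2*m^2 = (-4*h + m)*(7*h + m)*(h*m + h)^2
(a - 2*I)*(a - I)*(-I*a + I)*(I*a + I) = a^4 - 3*I*a^3 - 3*a^2 + 3*I*a + 2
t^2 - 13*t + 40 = (t - 8)*(t - 5)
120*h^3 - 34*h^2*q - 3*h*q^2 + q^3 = (-5*h + q)*(-4*h + q)*(6*h + q)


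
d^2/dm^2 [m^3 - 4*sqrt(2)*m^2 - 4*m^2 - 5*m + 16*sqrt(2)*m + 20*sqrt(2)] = 6*m - 8*sqrt(2) - 8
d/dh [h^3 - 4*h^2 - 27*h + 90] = 3*h^2 - 8*h - 27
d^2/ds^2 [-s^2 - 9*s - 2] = -2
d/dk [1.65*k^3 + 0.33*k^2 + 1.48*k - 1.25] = 4.95*k^2 + 0.66*k + 1.48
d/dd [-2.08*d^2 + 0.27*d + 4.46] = 0.27 - 4.16*d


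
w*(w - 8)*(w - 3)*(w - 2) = w^4 - 13*w^3 + 46*w^2 - 48*w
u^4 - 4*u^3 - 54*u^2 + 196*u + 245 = (u - 7)*(u - 5)*(u + 1)*(u + 7)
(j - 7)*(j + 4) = j^2 - 3*j - 28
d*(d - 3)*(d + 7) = d^3 + 4*d^2 - 21*d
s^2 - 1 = (s - 1)*(s + 1)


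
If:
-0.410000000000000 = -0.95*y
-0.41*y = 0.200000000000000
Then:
No Solution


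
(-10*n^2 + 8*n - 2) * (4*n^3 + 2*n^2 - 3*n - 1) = -40*n^5 + 12*n^4 + 38*n^3 - 18*n^2 - 2*n + 2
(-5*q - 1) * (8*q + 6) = -40*q^2 - 38*q - 6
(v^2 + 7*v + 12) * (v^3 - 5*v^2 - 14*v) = v^5 + 2*v^4 - 37*v^3 - 158*v^2 - 168*v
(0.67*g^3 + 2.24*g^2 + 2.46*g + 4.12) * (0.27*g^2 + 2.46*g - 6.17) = 0.1809*g^5 + 2.253*g^4 + 2.0407*g^3 - 6.6568*g^2 - 5.043*g - 25.4204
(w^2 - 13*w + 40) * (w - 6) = w^3 - 19*w^2 + 118*w - 240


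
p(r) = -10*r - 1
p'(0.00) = -10.00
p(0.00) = -1.00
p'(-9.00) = -10.00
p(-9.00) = 89.00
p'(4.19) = -10.00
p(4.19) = -42.90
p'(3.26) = -10.00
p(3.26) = -33.60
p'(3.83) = -10.00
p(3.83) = -39.30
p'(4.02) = -10.00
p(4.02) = -41.20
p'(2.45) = -10.00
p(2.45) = -25.50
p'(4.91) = -10.00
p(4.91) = -50.10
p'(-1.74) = -10.00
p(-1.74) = 16.40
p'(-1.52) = -10.00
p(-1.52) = 14.20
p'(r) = -10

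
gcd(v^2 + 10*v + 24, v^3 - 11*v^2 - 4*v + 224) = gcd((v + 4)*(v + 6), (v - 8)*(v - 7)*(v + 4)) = v + 4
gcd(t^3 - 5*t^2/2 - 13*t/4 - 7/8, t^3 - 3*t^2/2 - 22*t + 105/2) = t - 7/2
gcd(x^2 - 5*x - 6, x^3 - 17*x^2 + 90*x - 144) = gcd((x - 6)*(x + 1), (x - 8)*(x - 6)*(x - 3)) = x - 6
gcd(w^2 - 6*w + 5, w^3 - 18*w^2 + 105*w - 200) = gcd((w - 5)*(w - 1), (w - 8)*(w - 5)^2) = w - 5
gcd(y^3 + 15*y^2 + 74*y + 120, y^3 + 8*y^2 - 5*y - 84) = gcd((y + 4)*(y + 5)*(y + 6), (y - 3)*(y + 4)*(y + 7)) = y + 4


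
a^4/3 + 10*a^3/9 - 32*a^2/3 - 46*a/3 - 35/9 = (a/3 + 1/3)*(a - 5)*(a + 1/3)*(a + 7)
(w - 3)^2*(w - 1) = w^3 - 7*w^2 + 15*w - 9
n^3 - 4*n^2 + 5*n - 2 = (n - 2)*(n - 1)^2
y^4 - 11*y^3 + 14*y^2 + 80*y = y*(y - 8)*(y - 5)*(y + 2)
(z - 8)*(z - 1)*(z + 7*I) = z^3 - 9*z^2 + 7*I*z^2 + 8*z - 63*I*z + 56*I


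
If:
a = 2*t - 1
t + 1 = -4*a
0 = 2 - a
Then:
No Solution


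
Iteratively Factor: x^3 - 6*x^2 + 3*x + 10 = (x - 2)*(x^2 - 4*x - 5) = (x - 2)*(x + 1)*(x - 5)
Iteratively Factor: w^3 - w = (w + 1)*(w^2 - w) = w*(w + 1)*(w - 1)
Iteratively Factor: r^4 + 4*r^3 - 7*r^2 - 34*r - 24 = (r - 3)*(r^3 + 7*r^2 + 14*r + 8) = (r - 3)*(r + 1)*(r^2 + 6*r + 8) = (r - 3)*(r + 1)*(r + 4)*(r + 2)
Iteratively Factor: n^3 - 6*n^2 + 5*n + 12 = (n + 1)*(n^2 - 7*n + 12) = (n - 3)*(n + 1)*(n - 4)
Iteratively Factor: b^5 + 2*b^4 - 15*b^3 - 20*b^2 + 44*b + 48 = (b - 2)*(b^4 + 4*b^3 - 7*b^2 - 34*b - 24) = (b - 2)*(b + 1)*(b^3 + 3*b^2 - 10*b - 24) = (b - 2)*(b + 1)*(b + 2)*(b^2 + b - 12) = (b - 3)*(b - 2)*(b + 1)*(b + 2)*(b + 4)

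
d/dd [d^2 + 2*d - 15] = 2*d + 2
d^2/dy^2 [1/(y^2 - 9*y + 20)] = 2*(-y^2 + 9*y + (2*y - 9)^2 - 20)/(y^2 - 9*y + 20)^3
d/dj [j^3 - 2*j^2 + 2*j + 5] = 3*j^2 - 4*j + 2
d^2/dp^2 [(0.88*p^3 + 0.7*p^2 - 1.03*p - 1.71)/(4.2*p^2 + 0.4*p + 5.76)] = (-2.8421709430404e-14*p^5 + 4.26325641456066e-14*p^4 - 80.98672*p^3 - 270.42768*p^2 + 307.447488*p + 133.38432)/(74.088*p^6 + 21.168*p^5 + 306.8352*p^4 + 58.1248*p^3 + 420.80256*p^2 + 39.81312*p + 191.102976)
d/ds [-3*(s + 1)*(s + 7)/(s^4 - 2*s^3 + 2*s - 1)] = 6*(s + 11)/(s^4 - 4*s^3 + 6*s^2 - 4*s + 1)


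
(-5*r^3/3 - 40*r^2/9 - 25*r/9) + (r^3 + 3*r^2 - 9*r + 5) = -2*r^3/3 - 13*r^2/9 - 106*r/9 + 5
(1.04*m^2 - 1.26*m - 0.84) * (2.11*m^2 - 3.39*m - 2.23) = 2.1944*m^4 - 6.1842*m^3 + 0.1798*m^2 + 5.6574*m + 1.8732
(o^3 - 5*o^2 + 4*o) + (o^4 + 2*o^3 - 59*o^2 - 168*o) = o^4 + 3*o^3 - 64*o^2 - 164*o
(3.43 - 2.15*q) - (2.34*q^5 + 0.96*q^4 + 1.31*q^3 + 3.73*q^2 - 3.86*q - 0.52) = -2.34*q^5 - 0.96*q^4 - 1.31*q^3 - 3.73*q^2 + 1.71*q + 3.95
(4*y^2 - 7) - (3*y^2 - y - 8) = y^2 + y + 1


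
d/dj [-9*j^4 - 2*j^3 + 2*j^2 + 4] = 2*j*(-18*j^2 - 3*j + 2)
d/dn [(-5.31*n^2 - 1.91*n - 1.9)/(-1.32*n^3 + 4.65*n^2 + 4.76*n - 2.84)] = (-7.0092*n^4 - 5.0424*n^3 - 23.9181*n^2 + 47.8308*n + 14.4684)/(1.7424*n^6 - 12.276*n^5 + 9.0561*n^4 + 51.7656*n^3 - 3.7544*n^2 - 27.0368*n + 8.0656)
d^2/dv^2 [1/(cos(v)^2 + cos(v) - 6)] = (-4*sin(v)^4 + 27*sin(v)^2 - 9*cos(v)/4 - 3*cos(3*v)/4 - 9)/((cos(v) - 2)^3*(cos(v) + 3)^3)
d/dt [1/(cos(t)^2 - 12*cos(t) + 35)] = 2*(cos(t) - 6)*sin(t)/(cos(t)^2 - 12*cos(t) + 35)^2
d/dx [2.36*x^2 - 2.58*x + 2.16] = 4.72*x - 2.58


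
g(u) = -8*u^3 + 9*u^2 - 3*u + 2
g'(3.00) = -165.00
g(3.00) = -142.00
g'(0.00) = -3.00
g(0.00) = 2.00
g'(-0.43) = -15.18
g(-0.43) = 5.59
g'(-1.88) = -121.67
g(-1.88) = 92.61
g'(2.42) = -99.99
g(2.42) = -65.93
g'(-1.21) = -59.92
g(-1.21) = 32.98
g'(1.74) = -44.34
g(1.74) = -18.12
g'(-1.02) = -46.33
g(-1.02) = 22.91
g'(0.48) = 0.11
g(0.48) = 1.75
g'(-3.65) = -388.44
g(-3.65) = 521.87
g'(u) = -24*u^2 + 18*u - 3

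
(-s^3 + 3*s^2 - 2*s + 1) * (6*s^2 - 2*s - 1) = -6*s^5 + 20*s^4 - 17*s^3 + 7*s^2 - 1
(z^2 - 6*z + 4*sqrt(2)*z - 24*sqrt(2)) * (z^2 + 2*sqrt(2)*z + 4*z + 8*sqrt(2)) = z^4 - 2*z^3 + 6*sqrt(2)*z^3 - 12*sqrt(2)*z^2 - 8*z^2 - 144*sqrt(2)*z - 32*z - 384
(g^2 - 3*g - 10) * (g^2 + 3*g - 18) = g^4 - 37*g^2 + 24*g + 180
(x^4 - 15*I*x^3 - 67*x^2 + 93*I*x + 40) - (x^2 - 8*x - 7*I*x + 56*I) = x^4 - 15*I*x^3 - 68*x^2 + 8*x + 100*I*x + 40 - 56*I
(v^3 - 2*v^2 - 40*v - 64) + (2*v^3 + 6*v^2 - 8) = 3*v^3 + 4*v^2 - 40*v - 72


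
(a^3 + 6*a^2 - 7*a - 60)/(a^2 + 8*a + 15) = (a^2 + a - 12)/(a + 3)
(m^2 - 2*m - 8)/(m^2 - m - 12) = (m + 2)/(m + 3)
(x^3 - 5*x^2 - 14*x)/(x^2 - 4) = x*(x - 7)/(x - 2)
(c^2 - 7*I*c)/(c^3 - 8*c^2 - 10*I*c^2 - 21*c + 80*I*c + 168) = c/(c^2 - c*(8 + 3*I) + 24*I)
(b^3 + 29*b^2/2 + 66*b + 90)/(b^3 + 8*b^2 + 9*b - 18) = (b^2 + 17*b/2 + 15)/(b^2 + 2*b - 3)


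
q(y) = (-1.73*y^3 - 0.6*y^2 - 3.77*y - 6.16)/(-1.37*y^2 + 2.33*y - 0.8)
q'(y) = (2.74*y - 2.33)*(-1.73*y^3 - 0.6*y^2 - 3.77*y - 6.16)/(-1.37*y^2 + 2.33*y - 0.8)^2 + (-5.19*y^2 - 1.2*y - 3.77)/(-1.37*y^2 + 2.33*y - 0.8)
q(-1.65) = -0.74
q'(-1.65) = 1.30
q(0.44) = 201.90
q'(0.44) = 5803.24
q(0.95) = -66.45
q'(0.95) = -156.62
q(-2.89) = -2.19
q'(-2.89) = 1.12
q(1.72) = 27.47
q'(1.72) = -52.36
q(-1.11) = 0.07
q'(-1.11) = 1.81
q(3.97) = 10.56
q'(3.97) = 0.00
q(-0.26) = 3.46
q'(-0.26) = 9.57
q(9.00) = 14.87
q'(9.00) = 1.13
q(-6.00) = -5.75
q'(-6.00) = 1.18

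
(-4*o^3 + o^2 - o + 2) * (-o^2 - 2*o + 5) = 4*o^5 + 7*o^4 - 21*o^3 + 5*o^2 - 9*o + 10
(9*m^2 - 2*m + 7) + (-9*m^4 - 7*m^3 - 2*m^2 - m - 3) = -9*m^4 - 7*m^3 + 7*m^2 - 3*m + 4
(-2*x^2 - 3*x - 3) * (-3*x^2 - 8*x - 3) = 6*x^4 + 25*x^3 + 39*x^2 + 33*x + 9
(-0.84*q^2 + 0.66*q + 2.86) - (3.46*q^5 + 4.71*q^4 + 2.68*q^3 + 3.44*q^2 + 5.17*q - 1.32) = -3.46*q^5 - 4.71*q^4 - 2.68*q^3 - 4.28*q^2 - 4.51*q + 4.18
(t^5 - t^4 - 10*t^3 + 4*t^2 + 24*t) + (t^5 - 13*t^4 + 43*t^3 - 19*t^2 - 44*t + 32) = 2*t^5 - 14*t^4 + 33*t^3 - 15*t^2 - 20*t + 32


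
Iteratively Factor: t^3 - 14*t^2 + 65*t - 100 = (t - 5)*(t^2 - 9*t + 20) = (t - 5)^2*(t - 4)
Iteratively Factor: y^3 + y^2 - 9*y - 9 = (y + 3)*(y^2 - 2*y - 3) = (y - 3)*(y + 3)*(y + 1)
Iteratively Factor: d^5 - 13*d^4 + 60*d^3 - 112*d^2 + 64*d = (d - 4)*(d^4 - 9*d^3 + 24*d^2 - 16*d) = (d - 4)^2*(d^3 - 5*d^2 + 4*d) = (d - 4)^3*(d^2 - d) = (d - 4)^3*(d - 1)*(d)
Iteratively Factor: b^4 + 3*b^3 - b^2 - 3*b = (b + 1)*(b^3 + 2*b^2 - 3*b) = b*(b + 1)*(b^2 + 2*b - 3) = b*(b + 1)*(b + 3)*(b - 1)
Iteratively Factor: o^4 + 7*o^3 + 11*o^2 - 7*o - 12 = (o + 3)*(o^3 + 4*o^2 - o - 4) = (o - 1)*(o + 3)*(o^2 + 5*o + 4) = (o - 1)*(o + 3)*(o + 4)*(o + 1)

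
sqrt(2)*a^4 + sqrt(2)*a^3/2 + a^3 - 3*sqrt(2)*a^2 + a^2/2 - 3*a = a*(a - 3/2)*(a + 2)*(sqrt(2)*a + 1)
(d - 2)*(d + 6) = d^2 + 4*d - 12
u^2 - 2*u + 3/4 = (u - 3/2)*(u - 1/2)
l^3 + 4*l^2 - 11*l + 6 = (l - 1)^2*(l + 6)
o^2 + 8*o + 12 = (o + 2)*(o + 6)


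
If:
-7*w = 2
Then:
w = -2/7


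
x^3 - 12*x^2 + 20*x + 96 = (x - 8)*(x - 6)*(x + 2)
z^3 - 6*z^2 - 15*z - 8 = (z - 8)*(z + 1)^2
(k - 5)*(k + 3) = k^2 - 2*k - 15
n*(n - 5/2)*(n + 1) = n^3 - 3*n^2/2 - 5*n/2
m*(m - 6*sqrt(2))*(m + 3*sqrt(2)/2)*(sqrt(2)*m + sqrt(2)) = sqrt(2)*m^4 - 9*m^3 + sqrt(2)*m^3 - 18*sqrt(2)*m^2 - 9*m^2 - 18*sqrt(2)*m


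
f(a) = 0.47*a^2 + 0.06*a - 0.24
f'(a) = 0.94*a + 0.06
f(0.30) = -0.18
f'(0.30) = 0.34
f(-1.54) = 0.78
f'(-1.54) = -1.39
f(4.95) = 11.57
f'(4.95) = 4.71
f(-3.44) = 5.12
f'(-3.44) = -3.17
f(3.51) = 5.76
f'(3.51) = 3.36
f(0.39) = -0.15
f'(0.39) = 0.43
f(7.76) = 28.53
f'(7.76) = 7.35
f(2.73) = 3.43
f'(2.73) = 2.63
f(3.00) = 4.17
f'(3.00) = 2.88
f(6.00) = 17.04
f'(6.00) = 5.70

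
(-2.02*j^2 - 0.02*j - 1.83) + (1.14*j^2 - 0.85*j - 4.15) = -0.88*j^2 - 0.87*j - 5.98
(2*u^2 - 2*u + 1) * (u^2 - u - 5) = 2*u^4 - 4*u^3 - 7*u^2 + 9*u - 5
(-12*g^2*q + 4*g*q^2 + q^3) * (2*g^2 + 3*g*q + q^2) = -24*g^4*q - 28*g^3*q^2 + 2*g^2*q^3 + 7*g*q^4 + q^5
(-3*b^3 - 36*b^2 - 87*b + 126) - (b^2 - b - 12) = -3*b^3 - 37*b^2 - 86*b + 138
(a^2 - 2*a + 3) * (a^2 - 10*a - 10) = a^4 - 12*a^3 + 13*a^2 - 10*a - 30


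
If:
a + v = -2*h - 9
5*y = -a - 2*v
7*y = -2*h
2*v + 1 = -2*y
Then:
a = -35/22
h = -133/44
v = -15/11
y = 19/22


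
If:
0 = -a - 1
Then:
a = -1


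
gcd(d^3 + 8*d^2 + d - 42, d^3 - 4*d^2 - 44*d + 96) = d - 2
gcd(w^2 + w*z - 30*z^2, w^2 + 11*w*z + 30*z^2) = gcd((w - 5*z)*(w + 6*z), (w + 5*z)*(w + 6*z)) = w + 6*z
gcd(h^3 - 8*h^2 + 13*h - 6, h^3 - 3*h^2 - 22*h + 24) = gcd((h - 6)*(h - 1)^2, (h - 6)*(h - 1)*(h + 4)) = h^2 - 7*h + 6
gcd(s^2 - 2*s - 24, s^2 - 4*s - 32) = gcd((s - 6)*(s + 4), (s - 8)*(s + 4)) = s + 4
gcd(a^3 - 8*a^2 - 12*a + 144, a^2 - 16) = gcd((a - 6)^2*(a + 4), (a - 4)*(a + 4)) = a + 4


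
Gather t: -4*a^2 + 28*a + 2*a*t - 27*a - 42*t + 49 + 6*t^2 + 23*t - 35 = -4*a^2 + a + 6*t^2 + t*(2*a - 19) + 14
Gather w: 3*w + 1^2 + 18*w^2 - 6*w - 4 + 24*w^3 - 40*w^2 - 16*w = 24*w^3 - 22*w^2 - 19*w - 3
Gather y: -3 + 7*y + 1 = 7*y - 2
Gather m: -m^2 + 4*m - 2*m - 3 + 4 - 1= -m^2 + 2*m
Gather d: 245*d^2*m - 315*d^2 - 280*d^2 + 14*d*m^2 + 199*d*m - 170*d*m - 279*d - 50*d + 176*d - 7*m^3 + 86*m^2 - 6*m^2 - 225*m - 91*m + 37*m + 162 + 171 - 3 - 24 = d^2*(245*m - 595) + d*(14*m^2 + 29*m - 153) - 7*m^3 + 80*m^2 - 279*m + 306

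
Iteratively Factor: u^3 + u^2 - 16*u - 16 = (u + 4)*(u^2 - 3*u - 4) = (u + 1)*(u + 4)*(u - 4)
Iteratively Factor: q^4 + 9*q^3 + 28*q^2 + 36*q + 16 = (q + 2)*(q^3 + 7*q^2 + 14*q + 8) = (q + 2)^2*(q^2 + 5*q + 4) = (q + 1)*(q + 2)^2*(q + 4)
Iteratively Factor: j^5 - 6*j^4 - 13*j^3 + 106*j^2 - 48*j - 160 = (j - 2)*(j^4 - 4*j^3 - 21*j^2 + 64*j + 80) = (j - 4)*(j - 2)*(j^3 - 21*j - 20) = (j - 4)*(j - 2)*(j + 1)*(j^2 - j - 20) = (j - 4)*(j - 2)*(j + 1)*(j + 4)*(j - 5)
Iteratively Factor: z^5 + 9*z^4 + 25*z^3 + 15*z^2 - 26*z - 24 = (z + 2)*(z^4 + 7*z^3 + 11*z^2 - 7*z - 12) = (z + 2)*(z + 4)*(z^3 + 3*z^2 - z - 3) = (z + 2)*(z + 3)*(z + 4)*(z^2 - 1) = (z - 1)*(z + 2)*(z + 3)*(z + 4)*(z + 1)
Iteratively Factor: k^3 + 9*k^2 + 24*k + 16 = (k + 1)*(k^2 + 8*k + 16) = (k + 1)*(k + 4)*(k + 4)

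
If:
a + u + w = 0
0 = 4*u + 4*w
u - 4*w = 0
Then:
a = 0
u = 0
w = 0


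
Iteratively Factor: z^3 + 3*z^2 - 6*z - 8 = (z + 4)*(z^2 - z - 2) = (z + 1)*(z + 4)*(z - 2)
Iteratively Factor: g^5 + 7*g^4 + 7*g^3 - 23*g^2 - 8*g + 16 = (g + 4)*(g^4 + 3*g^3 - 5*g^2 - 3*g + 4) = (g + 4)^2*(g^3 - g^2 - g + 1) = (g - 1)*(g + 4)^2*(g^2 - 1) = (g - 1)^2*(g + 4)^2*(g + 1)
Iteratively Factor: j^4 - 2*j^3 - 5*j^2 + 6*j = (j - 3)*(j^3 + j^2 - 2*j) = (j - 3)*(j - 1)*(j^2 + 2*j) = j*(j - 3)*(j - 1)*(j + 2)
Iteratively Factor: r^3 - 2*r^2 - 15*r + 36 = (r - 3)*(r^2 + r - 12) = (r - 3)^2*(r + 4)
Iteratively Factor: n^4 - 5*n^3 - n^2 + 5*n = (n - 5)*(n^3 - n) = n*(n - 5)*(n^2 - 1) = n*(n - 5)*(n + 1)*(n - 1)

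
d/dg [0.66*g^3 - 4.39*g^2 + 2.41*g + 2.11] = 1.98*g^2 - 8.78*g + 2.41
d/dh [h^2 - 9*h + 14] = 2*h - 9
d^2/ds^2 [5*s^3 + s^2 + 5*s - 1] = 30*s + 2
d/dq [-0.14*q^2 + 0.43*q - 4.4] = 0.43 - 0.28*q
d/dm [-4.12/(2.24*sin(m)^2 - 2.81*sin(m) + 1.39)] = (18.4576*sin(m) - 11.5772)*cos(m)/(2.24*sin(m)^2 - 2.81*sin(m) + 1.39)^2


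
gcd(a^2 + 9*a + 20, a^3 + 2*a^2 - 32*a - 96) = a + 4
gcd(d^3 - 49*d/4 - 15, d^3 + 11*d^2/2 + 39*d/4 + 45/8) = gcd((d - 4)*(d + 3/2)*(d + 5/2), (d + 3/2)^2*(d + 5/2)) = d^2 + 4*d + 15/4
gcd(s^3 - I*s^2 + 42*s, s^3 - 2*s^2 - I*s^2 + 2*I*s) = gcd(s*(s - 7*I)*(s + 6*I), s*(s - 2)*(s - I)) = s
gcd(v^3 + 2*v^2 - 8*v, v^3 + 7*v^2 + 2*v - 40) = v^2 + 2*v - 8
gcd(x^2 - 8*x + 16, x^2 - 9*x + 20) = x - 4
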